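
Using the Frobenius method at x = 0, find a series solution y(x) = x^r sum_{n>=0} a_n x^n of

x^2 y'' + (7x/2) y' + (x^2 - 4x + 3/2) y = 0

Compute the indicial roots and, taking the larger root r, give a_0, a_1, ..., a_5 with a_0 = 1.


Write in Frobenius form y'' + (p(x)/x) y' + (q(x)/x^2) y = 0:
  p(x) = 7/2,  q(x) = x^2 - 4x + 3/2.
Indicial equation: r(r-1) + (7/2) r + (3/2) = 0 -> roots r_1 = -1, r_2 = -3/2.
Take r = r_1 = -1. Let y(x) = x^r sum_{n>=0} a_n x^n with a_0 = 1.
Substitute y = x^r sum a_n x^n and match x^{r+n}. The recurrence is
  D(n) a_n - 4 a_{n-1} + 1 a_{n-2} = 0,  where D(n) = (r+n)(r+n-1) + (7/2)(r+n) + (3/2).
  a_n = [4 a_{n-1} - 1 a_{n-2}] / D(n).
Since the indicial polynomial factors as (r - r_1)(r - r_2), D(n) = (r_1 + n - r_1)(r_1 + n - r_2) = n(n + 1/2).
Evaluating step by step (a_0 = 1):
  n = 1: D(1) = 1(1 + 1/2) = 3/2; numerator = 4(1) = 4; a_1 = (4)/(3/2) = 8/3
  n = 2: D(2) = 2(2 + 1/2) = 5; numerator = 4(8/3) - 1(1) = 29/3; a_2 = (29/3)/(5) = 29/15
  n = 3: D(3) = 3(3 + 1/2) = 21/2; numerator = 4(29/15) - 1(8/3) = 76/15; a_3 = (76/15)/(21/2) = 152/315
  n = 4: D(4) = 4(4 + 1/2) = 18; numerator = 4(152/315) - 1(29/15) = -1/315; a_4 = (-1/315)/(18) = -1/5670
  n = 5: D(5) = 5(5 + 1/2) = 55/2; numerator = 4(-1/5670) - 1(152/315) = -274/567; a_5 = (-274/567)/(55/2) = -548/31185

r = -1; a_0 = 1; a_1 = 8/3; a_2 = 29/15; a_3 = 152/315; a_4 = -1/5670; a_5 = -548/31185


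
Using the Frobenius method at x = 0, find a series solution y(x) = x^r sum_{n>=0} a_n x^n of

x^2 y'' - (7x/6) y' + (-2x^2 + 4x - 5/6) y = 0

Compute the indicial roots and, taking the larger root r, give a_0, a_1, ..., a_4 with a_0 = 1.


Write in Frobenius form y'' + (p(x)/x) y' + (q(x)/x^2) y = 0:
  p(x) = -7/6,  q(x) = -2x^2 + 4x - 5/6.
Indicial equation: r(r-1) + (-7/6) r + (-5/6) = 0 -> roots r_1 = 5/2, r_2 = -1/3.
Take r = r_1 = 5/2. Let y(x) = x^r sum_{n>=0} a_n x^n with a_0 = 1.
Substitute y = x^r sum a_n x^n and match x^{r+n}. The recurrence is
  D(n) a_n + 4 a_{n-1} - 2 a_{n-2} = 0,  where D(n) = (r+n)(r+n-1) + (-7/6)(r+n) + (-5/6).
  a_n = [-4 a_{n-1} + 2 a_{n-2}] / D(n).
Since the indicial polynomial factors as (r - r_1)(r - r_2), D(n) = (r_1 + n - r_1)(r_1 + n - r_2) = n(n + 17/6).
Evaluating step by step (a_0 = 1):
  n = 1: D(1) = 1(1 + 17/6) = 23/6; numerator = -4(1) = -4; a_1 = (-4)/(23/6) = -24/23
  n = 2: D(2) = 2(2 + 17/6) = 29/3; numerator = -4(-24/23) + 2(1) = 142/23; a_2 = (142/23)/(29/3) = 426/667
  n = 3: D(3) = 3(3 + 17/6) = 35/2; numerator = -4(426/667) + 2(-24/23) = -3096/667; a_3 = (-3096/667)/(35/2) = -6192/23345
  n = 4: D(4) = 4(4 + 17/6) = 82/3; numerator = -4(-6192/23345) + 2(426/667) = 54588/23345; a_4 = (54588/23345)/(82/3) = 81882/957145

r = 5/2; a_0 = 1; a_1 = -24/23; a_2 = 426/667; a_3 = -6192/23345; a_4 = 81882/957145


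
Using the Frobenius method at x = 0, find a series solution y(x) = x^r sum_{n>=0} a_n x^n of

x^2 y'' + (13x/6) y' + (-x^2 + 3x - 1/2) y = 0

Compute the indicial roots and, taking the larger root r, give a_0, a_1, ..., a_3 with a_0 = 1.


Write in Frobenius form y'' + (p(x)/x) y' + (q(x)/x^2) y = 0:
  p(x) = 13/6,  q(x) = -x^2 + 3x - 1/2.
Indicial equation: r(r-1) + (13/6) r + (-1/2) = 0 -> roots r_1 = 1/3, r_2 = -3/2.
Take r = r_1 = 1/3. Let y(x) = x^r sum_{n>=0} a_n x^n with a_0 = 1.
Substitute y = x^r sum a_n x^n and match x^{r+n}. The recurrence is
  D(n) a_n + 3 a_{n-1} - 1 a_{n-2} = 0,  where D(n) = (r+n)(r+n-1) + (13/6)(r+n) + (-1/2).
  a_n = [-3 a_{n-1} + 1 a_{n-2}] / D(n).
Since the indicial polynomial factors as (r - r_1)(r - r_2), D(n) = (r_1 + n - r_1)(r_1 + n - r_2) = n(n + 11/6).
Evaluating step by step (a_0 = 1):
  n = 1: D(1) = 1(1 + 11/6) = 17/6; numerator = -3(1) = -3; a_1 = (-3)/(17/6) = -18/17
  n = 2: D(2) = 2(2 + 11/6) = 23/3; numerator = -3(-18/17) + 1(1) = 71/17; a_2 = (71/17)/(23/3) = 213/391
  n = 3: D(3) = 3(3 + 11/6) = 29/2; numerator = -3(213/391) + 1(-18/17) = -1053/391; a_3 = (-1053/391)/(29/2) = -2106/11339

r = 1/3; a_0 = 1; a_1 = -18/17; a_2 = 213/391; a_3 = -2106/11339


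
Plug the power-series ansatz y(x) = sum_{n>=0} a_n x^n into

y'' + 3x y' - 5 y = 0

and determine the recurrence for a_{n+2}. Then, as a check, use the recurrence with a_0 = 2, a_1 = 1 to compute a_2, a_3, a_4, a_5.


Substitute y = sum_n a_n x^n.
y''(x) has coefficient (n+2)(n+1) a_{n+2} at x^n;
3 x y'(x) has coefficient 3 n a_n at x^n (shift);
-5 y(x) has coefficient -5 a_n at x^n.
Matching x^n: (n+2)(n+1) a_{n+2} + (3n - 5) a_n = 0.
Thus a_{n+2} = (-3n + 5) / ((n+1)(n+2)) * a_n.

Check with a_0 = 2, a_1 = 1 (apply the recurrence for n = 0, 1, 2, 3): a_0 = 2, a_1 = 1, a_2 = 5, a_3 = 1/3, a_4 = -5/12, a_5 = -1/15.

a_(n+2) = (-3n + 5) / ((n+1)(n+2)) * a_n; check: a_0 = 2, a_1 = 1, a_2 = 5, a_3 = 1/3, a_4 = -5/12, a_5 = -1/15


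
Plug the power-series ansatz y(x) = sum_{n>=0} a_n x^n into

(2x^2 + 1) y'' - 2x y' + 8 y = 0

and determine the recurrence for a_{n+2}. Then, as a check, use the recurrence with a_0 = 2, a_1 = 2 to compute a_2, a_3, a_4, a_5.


Substitute y = sum_n a_n x^n.
(1 + 2 x^2) y'' contributes (n+2)(n+1) a_{n+2} + 2 n(n-1) a_n at x^n.
-2 x y'(x) contributes -2 n a_n at x^n.
8 y(x) contributes 8 a_n at x^n.
Matching x^n: (n+2)(n+1) a_{n+2} + (2 n(n-1) - 2 n + 8) a_n = 0.
Thus a_{n+2} = (-2 n(n-1) + 2 n - 8) / ((n+1)(n+2)) * a_n.

Check with a_0 = 2, a_1 = 2 (apply the recurrence for n = 0, 1, 2, 3): a_0 = 2, a_1 = 2, a_2 = -8, a_3 = -2, a_4 = 16/3, a_5 = 7/5.

a_(n+2) = (-2 n(n-1) + 2 n - 8) / ((n+1)(n+2)) * a_n; check: a_0 = 2, a_1 = 2, a_2 = -8, a_3 = -2, a_4 = 16/3, a_5 = 7/5


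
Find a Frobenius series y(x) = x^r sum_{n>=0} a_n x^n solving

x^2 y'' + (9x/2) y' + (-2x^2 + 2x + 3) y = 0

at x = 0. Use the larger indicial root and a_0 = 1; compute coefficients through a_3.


Write in Frobenius form y'' + (p(x)/x) y' + (q(x)/x^2) y = 0:
  p(x) = 9/2,  q(x) = -2x^2 + 2x + 3.
Indicial equation: r(r-1) + (9/2) r + (3) = 0 -> roots r_1 = -3/2, r_2 = -2.
Take r = r_1 = -3/2. Let y(x) = x^r sum_{n>=0} a_n x^n with a_0 = 1.
Substitute y = x^r sum a_n x^n and match x^{r+n}. The recurrence is
  D(n) a_n + 2 a_{n-1} - 2 a_{n-2} = 0,  where D(n) = (r+n)(r+n-1) + (9/2)(r+n) + (3).
  a_n = [-2 a_{n-1} + 2 a_{n-2}] / D(n).
Since the indicial polynomial factors as (r - r_1)(r - r_2), D(n) = (r_1 + n - r_1)(r_1 + n - r_2) = n(n + 1/2).
Evaluating step by step (a_0 = 1):
  n = 1: D(1) = 1(1 + 1/2) = 3/2; numerator = -2(1) = -2; a_1 = (-2)/(3/2) = -4/3
  n = 2: D(2) = 2(2 + 1/2) = 5; numerator = -2(-4/3) + 2(1) = 14/3; a_2 = (14/3)/(5) = 14/15
  n = 3: D(3) = 3(3 + 1/2) = 21/2; numerator = -2(14/15) + 2(-4/3) = -68/15; a_3 = (-68/15)/(21/2) = -136/315

r = -3/2; a_0 = 1; a_1 = -4/3; a_2 = 14/15; a_3 = -136/315


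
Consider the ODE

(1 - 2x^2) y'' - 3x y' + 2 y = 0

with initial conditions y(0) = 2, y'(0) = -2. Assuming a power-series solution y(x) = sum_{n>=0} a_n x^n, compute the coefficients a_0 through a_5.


Ansatz: y(x) = sum_{n>=0} a_n x^n, so y'(x) = sum_{n>=1} n a_n x^(n-1) and y''(x) = sum_{n>=2} n(n-1) a_n x^(n-2).
Substitute into P(x) y'' + Q(x) y' + R(x) y = 0 with P(x) = 1 - 2x^2, Q(x) = -3x, R(x) = 2, and match powers of x.
Initial conditions: a_0 = 2, a_1 = -2.
Setting the coefficient of each power of x to zero and solving order by order (substituting the coefficients already found):
  x^0: 2 a_2 + 2 a_0 = 0  ->  2 a_2 = -2 a_0 = -4  ->  a_2 = -2
  x^1: 6 a_3 - a_1 = 0  ->  6 a_3 = a_1 = -2  ->  a_3 = -1/3
  x^2: 12 a_4 - 8 a_2 = 0  ->  12 a_4 = 8 a_2 = -16  ->  a_4 = -4/3
  x^3: 20 a_5 - 19 a_3 = 0  ->  20 a_5 = 19 a_3 = -19/3  ->  a_5 = -19/60
Truncated series: y(x) = 2 - 2 x - 2 x^2 - (1/3) x^3 - (4/3) x^4 - (19/60) x^5 + O(x^6).

a_0 = 2; a_1 = -2; a_2 = -2; a_3 = -1/3; a_4 = -4/3; a_5 = -19/60


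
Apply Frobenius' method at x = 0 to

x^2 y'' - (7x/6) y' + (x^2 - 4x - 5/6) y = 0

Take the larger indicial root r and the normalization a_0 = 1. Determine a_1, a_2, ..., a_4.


Write in Frobenius form y'' + (p(x)/x) y' + (q(x)/x^2) y = 0:
  p(x) = -7/6,  q(x) = x^2 - 4x - 5/6.
Indicial equation: r(r-1) + (-7/6) r + (-5/6) = 0 -> roots r_1 = 5/2, r_2 = -1/3.
Take r = r_1 = 5/2. Let y(x) = x^r sum_{n>=0} a_n x^n with a_0 = 1.
Substitute y = x^r sum a_n x^n and match x^{r+n}. The recurrence is
  D(n) a_n - 4 a_{n-1} + 1 a_{n-2} = 0,  where D(n) = (r+n)(r+n-1) + (-7/6)(r+n) + (-5/6).
  a_n = [4 a_{n-1} - 1 a_{n-2}] / D(n).
Since the indicial polynomial factors as (r - r_1)(r - r_2), D(n) = (r_1 + n - r_1)(r_1 + n - r_2) = n(n + 17/6).
Evaluating step by step (a_0 = 1):
  n = 1: D(1) = 1(1 + 17/6) = 23/6; numerator = 4(1) = 4; a_1 = (4)/(23/6) = 24/23
  n = 2: D(2) = 2(2 + 17/6) = 29/3; numerator = 4(24/23) - 1(1) = 73/23; a_2 = (73/23)/(29/3) = 219/667
  n = 3: D(3) = 3(3 + 17/6) = 35/2; numerator = 4(219/667) - 1(24/23) = 180/667; a_3 = (180/667)/(35/2) = 72/4669
  n = 4: D(4) = 4(4 + 17/6) = 82/3; numerator = 4(72/4669) - 1(219/667) = -1245/4669; a_4 = (-1245/4669)/(82/3) = -3735/382858

r = 5/2; a_0 = 1; a_1 = 24/23; a_2 = 219/667; a_3 = 72/4669; a_4 = -3735/382858


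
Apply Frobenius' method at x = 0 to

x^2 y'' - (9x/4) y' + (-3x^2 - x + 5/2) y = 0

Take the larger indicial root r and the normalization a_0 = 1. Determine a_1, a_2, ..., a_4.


Write in Frobenius form y'' + (p(x)/x) y' + (q(x)/x^2) y = 0:
  p(x) = -9/4,  q(x) = -3x^2 - x + 5/2.
Indicial equation: r(r-1) + (-9/4) r + (5/2) = 0 -> roots r_1 = 2, r_2 = 5/4.
Take r = r_1 = 2. Let y(x) = x^r sum_{n>=0} a_n x^n with a_0 = 1.
Substitute y = x^r sum a_n x^n and match x^{r+n}. The recurrence is
  D(n) a_n - 1 a_{n-1} - 3 a_{n-2} = 0,  where D(n) = (r+n)(r+n-1) + (-9/4)(r+n) + (5/2).
  a_n = [1 a_{n-1} + 3 a_{n-2}] / D(n).
Since the indicial polynomial factors as (r - r_1)(r - r_2), D(n) = (r_1 + n - r_1)(r_1 + n - r_2) = n(n + 3/4).
Evaluating step by step (a_0 = 1):
  n = 1: D(1) = 1(1 + 3/4) = 7/4; numerator = 1(1) = 1; a_1 = (1)/(7/4) = 4/7
  n = 2: D(2) = 2(2 + 3/4) = 11/2; numerator = 1(4/7) + 3(1) = 25/7; a_2 = (25/7)/(11/2) = 50/77
  n = 3: D(3) = 3(3 + 3/4) = 45/4; numerator = 1(50/77) + 3(4/7) = 26/11; a_3 = (26/11)/(45/4) = 104/495
  n = 4: D(4) = 4(4 + 3/4) = 19; numerator = 1(104/495) + 3(50/77) = 7478/3465; a_4 = (7478/3465)/(19) = 7478/65835

r = 2; a_0 = 1; a_1 = 4/7; a_2 = 50/77; a_3 = 104/495; a_4 = 7478/65835


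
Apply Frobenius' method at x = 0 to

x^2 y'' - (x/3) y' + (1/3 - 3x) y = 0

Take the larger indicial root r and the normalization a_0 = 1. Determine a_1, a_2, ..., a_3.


Write in Frobenius form y'' + (p(x)/x) y' + (q(x)/x^2) y = 0:
  p(x) = -1/3,  q(x) = 1/3 - 3x.
Indicial equation: r(r-1) + (-1/3) r + (1/3) = 0 -> roots r_1 = 1, r_2 = 1/3.
Take r = r_1 = 1. Let y(x) = x^r sum_{n>=0} a_n x^n with a_0 = 1.
Substitute y = x^r sum a_n x^n and match x^{r+n}. The recurrence is
  D(n) a_n - 3 a_{n-1} = 0,  where D(n) = (r+n)(r+n-1) + (-1/3)(r+n) + (1/3).
  a_n = 3 / D(n) * a_{n-1}.
Since the indicial polynomial factors as (r - r_1)(r - r_2), D(n) = (r_1 + n - r_1)(r_1 + n - r_2) = n(n + 2/3).
Evaluating step by step (a_0 = 1):
  n = 1: D(1) = 1(1 + 2/3) = 5/3; numerator = 3(1) = 3; a_1 = (3)/(5/3) = 9/5
  n = 2: D(2) = 2(2 + 2/3) = 16/3; numerator = 3(9/5) = 27/5; a_2 = (27/5)/(16/3) = 81/80
  n = 3: D(3) = 3(3 + 2/3) = 11; numerator = 3(81/80) = 243/80; a_3 = (243/80)/(11) = 243/880

r = 1; a_0 = 1; a_1 = 9/5; a_2 = 81/80; a_3 = 243/880


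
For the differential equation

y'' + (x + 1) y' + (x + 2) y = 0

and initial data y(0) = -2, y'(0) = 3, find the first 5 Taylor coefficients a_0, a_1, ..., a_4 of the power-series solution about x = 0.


Ansatz: y(x) = sum_{n>=0} a_n x^n, so y'(x) = sum_{n>=1} n a_n x^(n-1) and y''(x) = sum_{n>=2} n(n-1) a_n x^(n-2).
Substitute into P(x) y'' + Q(x) y' + R(x) y = 0 with P(x) = 1, Q(x) = x + 1, R(x) = x + 2, and match powers of x.
Initial conditions: a_0 = -2, a_1 = 3.
Setting the coefficient of each power of x to zero and solving order by order (substituting the coefficients already found):
  x^0: 2 a_2 + a_1 + 2 a_0 = 0  ->  2 a_2 = -a_1 - 2 a_0 = 1  ->  a_2 = 1/2
  x^1: 6 a_3 + 2 a_2 + 3 a_1 + a_0 = 0  ->  6 a_3 = -2 a_2 - 3 a_1 - a_0 = -8  ->  a_3 = -4/3
  x^2: 12 a_4 + 3 a_3 + 4 a_2 + a_1 = 0  ->  12 a_4 = -3 a_3 - 4 a_2 - a_1 = -1  ->  a_4 = -1/12
Truncated series: y(x) = -2 + 3 x + (1/2) x^2 - (4/3) x^3 - (1/12) x^4 + O(x^5).

a_0 = -2; a_1 = 3; a_2 = 1/2; a_3 = -4/3; a_4 = -1/12


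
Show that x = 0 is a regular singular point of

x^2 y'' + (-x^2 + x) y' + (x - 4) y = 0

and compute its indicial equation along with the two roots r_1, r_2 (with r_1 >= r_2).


Divide by x^2 to reach normal form y'' + P_1(x) y' + P_2(x) y = 0 with P_1(x) = -1 + 1/x and P_2(x) = 1/x - 4/x^2.
x = 0 is a singular point because the y'-coefficient -1 + 1/x has a pole at x = 0 and the y-coefficient 1/x - 4/x^2 has a pole at x = 0.
It is a regular singular point because x P_1(x) = p(x) = 1 - x and x^2 P_2(x) = q(x) = x - 4 are polynomials, hence analytic at x = 0.
p(0) = 1,  q(0) = -4.
Indicial equation: r(r-1) + p(0) r + q(0) = 0, i.e. r^2 + (p(0) - 1) r + q(0) = 0, i.e. r^2 - 4 = 0.
Discriminant: (0)^2 - 4(-4) = 16, so r = (0 ± 4)/2.
Solving: r_1 = 2, r_2 = -2.

indicial: r^2 - 4 = 0; roots r_1 = 2, r_2 = -2


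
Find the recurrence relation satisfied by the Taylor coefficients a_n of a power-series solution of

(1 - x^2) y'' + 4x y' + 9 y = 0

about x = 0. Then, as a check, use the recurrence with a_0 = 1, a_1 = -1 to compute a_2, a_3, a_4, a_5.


Substitute y = sum_n a_n x^n.
(1 - 1 x^2) y'' contributes (n+2)(n+1) a_{n+2} - n(n-1) a_n at x^n.
4 x y'(x) contributes 4 n a_n at x^n.
9 y(x) contributes 9 a_n at x^n.
Matching x^n: (n+2)(n+1) a_{n+2} + (-n(n-1) + 4 n + 9) a_n = 0.
Thus a_{n+2} = (n(n-1) - 4 n - 9) / ((n+1)(n+2)) * a_n.

Check with a_0 = 1, a_1 = -1 (apply the recurrence for n = 0, 1, 2, 3): a_0 = 1, a_1 = -1, a_2 = -9/2, a_3 = 13/6, a_4 = 45/8, a_5 = -13/8.

a_(n+2) = (n(n-1) - 4 n - 9) / ((n+1)(n+2)) * a_n; check: a_0 = 1, a_1 = -1, a_2 = -9/2, a_3 = 13/6, a_4 = 45/8, a_5 = -13/8


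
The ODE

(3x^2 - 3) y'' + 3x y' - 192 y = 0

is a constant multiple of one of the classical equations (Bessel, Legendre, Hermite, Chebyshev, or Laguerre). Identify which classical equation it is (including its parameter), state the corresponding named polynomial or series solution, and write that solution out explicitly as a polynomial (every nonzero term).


All three coefficients share the factor -3; dividing through by -3 gives  (1 - x^2) y'' - x y' + 64 y = 0.
This matches the Chebyshev equation (1 - x^2) y'' - x y' + n^2 y = 0 (note the -x y' term, not -2x y') with n^2 = 64, so n = 8; the polynomial solution is T_8(x).
With y = sum_k a_k x^k, matching x^k gives (k+2)(k+1) a_{k+2} = (k^2 - n^2) a_k = (k - 8)(k + 8) a_k. The right side vanishes at k = 8, so the series with the parity of 8 terminates at degree 8.
Standard normalization: leading coefficient of T_n is 2^(n-1), so a_8 = 2^7 = 128. Work downward with a_k = (k+1)(k+2) a_{k+2} / ((k - 8)(k + 8)):
  a_6 = (7)(8)(128) / ((6 - 8)(6 + 8)) = 7168/(-28) = -256
  a_4 = (5)(6)(-256) / ((4 - 8)(4 + 8)) = -7680/(-48) = 160
  a_2 = (3)(4)(160) / ((2 - 8)(2 + 8)) = 1920/(-60) = -32
  a_0 = (1)(2)(-32) / ((0 - 8)(0 + 8)) = -64/(-64) = 1
Hence T_8(x) = 128 x^8 - 256 x^6 + 160 x^4 - 32 x^2 + 1.

T_8(x); series = 128 x^8 - 256 x^6 + 160 x^4 - 32 x^2 + 1


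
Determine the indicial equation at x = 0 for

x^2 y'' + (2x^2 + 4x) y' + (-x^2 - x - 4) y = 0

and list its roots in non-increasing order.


Divide by x^2 to reach normal form y'' + P_1(x) y' + P_2(x) y = 0 with P_1(x) = 2 + 4/x and P_2(x) = -1 - 1/x - 4/x^2.
x = 0 is a singular point because the y'-coefficient 2 + 4/x has a pole at x = 0 and the y-coefficient -1 - 1/x - 4/x^2 has a pole at x = 0.
It is a regular singular point because x P_1(x) = p(x) = 2x + 4 and x^2 P_2(x) = q(x) = -x^2 - x - 4 are polynomials, hence analytic at x = 0.
p(0) = 4,  q(0) = -4.
Indicial equation: r(r-1) + p(0) r + q(0) = 0, i.e. r^2 + (p(0) - 1) r + q(0) = 0, i.e. r^2 + 3 r - 4 = 0.
Discriminant: (3)^2 - 4(-4) = 25, so r = (-3 ± 5)/2.
Solving: r_1 = 1, r_2 = -4.

indicial: r^2 + 3 r - 4 = 0; roots r_1 = 1, r_2 = -4


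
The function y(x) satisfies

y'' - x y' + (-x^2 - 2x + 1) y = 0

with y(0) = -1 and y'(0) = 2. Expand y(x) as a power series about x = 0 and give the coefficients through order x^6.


Ansatz: y(x) = sum_{n>=0} a_n x^n, so y'(x) = sum_{n>=1} n a_n x^(n-1) and y''(x) = sum_{n>=2} n(n-1) a_n x^(n-2).
Substitute into P(x) y'' + Q(x) y' + R(x) y = 0 with P(x) = 1, Q(x) = -x, R(x) = -x^2 - 2x + 1, and match powers of x.
Initial conditions: a_0 = -1, a_1 = 2.
Setting the coefficient of each power of x to zero and solving order by order (substituting the coefficients already found):
  x^0: 2 a_2 + a_0 = 0  ->  2 a_2 = -a_0 = 1  ->  a_2 = 1/2
  x^1: 6 a_3 - 2 a_0 = 0  ->  6 a_3 = 2 a_0 = -2  ->  a_3 = -1/3
  x^2: 12 a_4 - a_2 - 2 a_1 - a_0 = 0  ->  12 a_4 = a_2 + 2 a_1 + a_0 = 7/2  ->  a_4 = 7/24
  x^3: 20 a_5 - 2 a_3 - 2 a_2 - a_1 = 0  ->  20 a_5 = 2 a_3 + 2 a_2 + a_1 = 7/3  ->  a_5 = 7/60
  x^4: 30 a_6 - 3 a_4 - 2 a_3 - a_2 = 0  ->  30 a_6 = 3 a_4 + 2 a_3 + a_2 = 17/24  ->  a_6 = 17/720
Truncated series: y(x) = -1 + 2 x + (1/2) x^2 - (1/3) x^3 + (7/24) x^4 + (7/60) x^5 + (17/720) x^6 + O(x^7).

a_0 = -1; a_1 = 2; a_2 = 1/2; a_3 = -1/3; a_4 = 7/24; a_5 = 7/60; a_6 = 17/720


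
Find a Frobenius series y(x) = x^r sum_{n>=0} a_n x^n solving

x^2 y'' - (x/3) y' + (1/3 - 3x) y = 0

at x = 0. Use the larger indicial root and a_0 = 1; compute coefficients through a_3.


Write in Frobenius form y'' + (p(x)/x) y' + (q(x)/x^2) y = 0:
  p(x) = -1/3,  q(x) = 1/3 - 3x.
Indicial equation: r(r-1) + (-1/3) r + (1/3) = 0 -> roots r_1 = 1, r_2 = 1/3.
Take r = r_1 = 1. Let y(x) = x^r sum_{n>=0} a_n x^n with a_0 = 1.
Substitute y = x^r sum a_n x^n and match x^{r+n}. The recurrence is
  D(n) a_n - 3 a_{n-1} = 0,  where D(n) = (r+n)(r+n-1) + (-1/3)(r+n) + (1/3).
  a_n = 3 / D(n) * a_{n-1}.
Since the indicial polynomial factors as (r - r_1)(r - r_2), D(n) = (r_1 + n - r_1)(r_1 + n - r_2) = n(n + 2/3).
Evaluating step by step (a_0 = 1):
  n = 1: D(1) = 1(1 + 2/3) = 5/3; numerator = 3(1) = 3; a_1 = (3)/(5/3) = 9/5
  n = 2: D(2) = 2(2 + 2/3) = 16/3; numerator = 3(9/5) = 27/5; a_2 = (27/5)/(16/3) = 81/80
  n = 3: D(3) = 3(3 + 2/3) = 11; numerator = 3(81/80) = 243/80; a_3 = (243/80)/(11) = 243/880

r = 1; a_0 = 1; a_1 = 9/5; a_2 = 81/80; a_3 = 243/880


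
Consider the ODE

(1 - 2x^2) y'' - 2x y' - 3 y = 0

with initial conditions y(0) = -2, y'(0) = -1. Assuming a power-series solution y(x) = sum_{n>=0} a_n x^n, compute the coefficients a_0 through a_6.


Ansatz: y(x) = sum_{n>=0} a_n x^n, so y'(x) = sum_{n>=1} n a_n x^(n-1) and y''(x) = sum_{n>=2} n(n-1) a_n x^(n-2).
Substitute into P(x) y'' + Q(x) y' + R(x) y = 0 with P(x) = 1 - 2x^2, Q(x) = -2x, R(x) = -3, and match powers of x.
Initial conditions: a_0 = -2, a_1 = -1.
Setting the coefficient of each power of x to zero and solving order by order (substituting the coefficients already found):
  x^0: 2 a_2 - 3 a_0 = 0  ->  2 a_2 = 3 a_0 = -6  ->  a_2 = -3
  x^1: 6 a_3 - 5 a_1 = 0  ->  6 a_3 = 5 a_1 = -5  ->  a_3 = -5/6
  x^2: 12 a_4 - 11 a_2 = 0  ->  12 a_4 = 11 a_2 = -33  ->  a_4 = -11/4
  x^3: 20 a_5 - 21 a_3 = 0  ->  20 a_5 = 21 a_3 = -35/2  ->  a_5 = -7/8
  x^4: 30 a_6 - 35 a_4 = 0  ->  30 a_6 = 35 a_4 = -385/4  ->  a_6 = -77/24
Truncated series: y(x) = -2 - x - 3 x^2 - (5/6) x^3 - (11/4) x^4 - (7/8) x^5 - (77/24) x^6 + O(x^7).

a_0 = -2; a_1 = -1; a_2 = -3; a_3 = -5/6; a_4 = -11/4; a_5 = -7/8; a_6 = -77/24


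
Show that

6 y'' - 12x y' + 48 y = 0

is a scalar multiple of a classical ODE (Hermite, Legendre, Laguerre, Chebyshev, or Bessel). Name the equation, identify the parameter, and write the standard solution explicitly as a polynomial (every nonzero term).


All three coefficients share the factor 6; dividing through by 6 gives  y'' - 2x y' + 8 y = 0.
This matches the Hermite equation y'' - 2x y' + 2n y = 0 with 2n = 8, so n = 4; the polynomial solution is H_4(x).
With y = sum_k a_k x^k, matching x^k gives (k+2)(k+1) a_{k+2} = 2(k - n) a_k = 2(k - 4) a_k. The right side vanishes at k = 4, so the series with the parity of 4 terminates at degree 4.
Standard normalization: leading coefficient of H_n is 2^n, so a_4 = 2^4 = 16. Work downward with a_k = (k+1)(k+2) a_{k+2} / (2(k - n)):
  a_2 = (3)(4)(16) / (2(2 - 4)) = 192/(-4) = -48
  a_0 = (1)(2)(-48) / (2(0 - 4)) = -96/(-8) = 12
Hence H_4(x) = 16 x^4 - 48 x^2 + 12.

H_4(x); series = 16 x^4 - 48 x^2 + 12


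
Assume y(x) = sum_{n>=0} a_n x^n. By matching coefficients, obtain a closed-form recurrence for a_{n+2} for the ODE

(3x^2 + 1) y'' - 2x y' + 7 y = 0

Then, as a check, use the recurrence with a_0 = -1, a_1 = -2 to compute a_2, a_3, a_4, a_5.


Substitute y = sum_n a_n x^n.
(1 + 3 x^2) y'' contributes (n+2)(n+1) a_{n+2} + 3 n(n-1) a_n at x^n.
-2 x y'(x) contributes -2 n a_n at x^n.
7 y(x) contributes 7 a_n at x^n.
Matching x^n: (n+2)(n+1) a_{n+2} + (3 n(n-1) - 2 n + 7) a_n = 0.
Thus a_{n+2} = (-3 n(n-1) + 2 n - 7) / ((n+1)(n+2)) * a_n.

Check with a_0 = -1, a_1 = -2 (apply the recurrence for n = 0, 1, 2, 3): a_0 = -1, a_1 = -2, a_2 = 7/2, a_3 = 5/3, a_4 = -21/8, a_5 = -19/12.

a_(n+2) = (-3 n(n-1) + 2 n - 7) / ((n+1)(n+2)) * a_n; check: a_0 = -1, a_1 = -2, a_2 = 7/2, a_3 = 5/3, a_4 = -21/8, a_5 = -19/12


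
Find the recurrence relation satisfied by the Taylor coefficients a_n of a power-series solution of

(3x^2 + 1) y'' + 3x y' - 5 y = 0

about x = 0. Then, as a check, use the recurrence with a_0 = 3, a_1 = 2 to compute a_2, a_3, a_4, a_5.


Substitute y = sum_n a_n x^n.
(1 + 3 x^2) y'' contributes (n+2)(n+1) a_{n+2} + 3 n(n-1) a_n at x^n.
3 x y'(x) contributes 3 n a_n at x^n.
-5 y(x) contributes -5 a_n at x^n.
Matching x^n: (n+2)(n+1) a_{n+2} + (3 n(n-1) + 3 n - 5) a_n = 0.
Thus a_{n+2} = (-3 n(n-1) - 3 n + 5) / ((n+1)(n+2)) * a_n.

Check with a_0 = 3, a_1 = 2 (apply the recurrence for n = 0, 1, 2, 3): a_0 = 3, a_1 = 2, a_2 = 15/2, a_3 = 2/3, a_4 = -35/8, a_5 = -11/15.

a_(n+2) = (-3 n(n-1) - 3 n + 5) / ((n+1)(n+2)) * a_n; check: a_0 = 3, a_1 = 2, a_2 = 15/2, a_3 = 2/3, a_4 = -35/8, a_5 = -11/15


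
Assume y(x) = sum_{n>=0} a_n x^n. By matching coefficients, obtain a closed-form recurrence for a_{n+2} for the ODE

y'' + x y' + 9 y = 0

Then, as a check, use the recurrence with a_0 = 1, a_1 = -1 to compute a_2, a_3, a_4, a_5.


Substitute y = sum_n a_n x^n.
y''(x) has coefficient (n+2)(n+1) a_{n+2} at x^n;
x y'(x) has coefficient n a_n at x^n (shift);
9 y(x) has coefficient 9 a_n at x^n.
Matching x^n: (n+2)(n+1) a_{n+2} + (n + 9) a_n = 0.
Thus a_{n+2} = (-n - 9) / ((n+1)(n+2)) * a_n.

Check with a_0 = 1, a_1 = -1 (apply the recurrence for n = 0, 1, 2, 3): a_0 = 1, a_1 = -1, a_2 = -9/2, a_3 = 5/3, a_4 = 33/8, a_5 = -1.

a_(n+2) = (-n - 9) / ((n+1)(n+2)) * a_n; check: a_0 = 1, a_1 = -1, a_2 = -9/2, a_3 = 5/3, a_4 = 33/8, a_5 = -1


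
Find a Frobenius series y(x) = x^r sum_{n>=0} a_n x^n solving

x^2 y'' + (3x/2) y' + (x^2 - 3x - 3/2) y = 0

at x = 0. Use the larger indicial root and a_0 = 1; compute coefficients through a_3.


Write in Frobenius form y'' + (p(x)/x) y' + (q(x)/x^2) y = 0:
  p(x) = 3/2,  q(x) = x^2 - 3x - 3/2.
Indicial equation: r(r-1) + (3/2) r + (-3/2) = 0 -> roots r_1 = 1, r_2 = -3/2.
Take r = r_1 = 1. Let y(x) = x^r sum_{n>=0} a_n x^n with a_0 = 1.
Substitute y = x^r sum a_n x^n and match x^{r+n}. The recurrence is
  D(n) a_n - 3 a_{n-1} + 1 a_{n-2} = 0,  where D(n) = (r+n)(r+n-1) + (3/2)(r+n) + (-3/2).
  a_n = [3 a_{n-1} - 1 a_{n-2}] / D(n).
Since the indicial polynomial factors as (r - r_1)(r - r_2), D(n) = (r_1 + n - r_1)(r_1 + n - r_2) = n(n + 5/2).
Evaluating step by step (a_0 = 1):
  n = 1: D(1) = 1(1 + 5/2) = 7/2; numerator = 3(1) = 3; a_1 = (3)/(7/2) = 6/7
  n = 2: D(2) = 2(2 + 5/2) = 9; numerator = 3(6/7) - 1(1) = 11/7; a_2 = (11/7)/(9) = 11/63
  n = 3: D(3) = 3(3 + 5/2) = 33/2; numerator = 3(11/63) - 1(6/7) = -1/3; a_3 = (-1/3)/(33/2) = -2/99

r = 1; a_0 = 1; a_1 = 6/7; a_2 = 11/63; a_3 = -2/99


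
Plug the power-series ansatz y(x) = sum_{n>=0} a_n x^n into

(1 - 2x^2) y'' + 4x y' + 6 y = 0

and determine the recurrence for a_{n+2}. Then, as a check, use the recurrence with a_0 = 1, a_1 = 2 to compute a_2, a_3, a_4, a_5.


Substitute y = sum_n a_n x^n.
(1 - 2 x^2) y'' contributes (n+2)(n+1) a_{n+2} - 2 n(n-1) a_n at x^n.
4 x y'(x) contributes 4 n a_n at x^n.
6 y(x) contributes 6 a_n at x^n.
Matching x^n: (n+2)(n+1) a_{n+2} + (-2 n(n-1) + 4 n + 6) a_n = 0.
Thus a_{n+2} = (2 n(n-1) - 4 n - 6) / ((n+1)(n+2)) * a_n.

Check with a_0 = 1, a_1 = 2 (apply the recurrence for n = 0, 1, 2, 3): a_0 = 1, a_1 = 2, a_2 = -3, a_3 = -10/3, a_4 = 5/2, a_5 = 1.

a_(n+2) = (2 n(n-1) - 4 n - 6) / ((n+1)(n+2)) * a_n; check: a_0 = 1, a_1 = 2, a_2 = -3, a_3 = -10/3, a_4 = 5/2, a_5 = 1


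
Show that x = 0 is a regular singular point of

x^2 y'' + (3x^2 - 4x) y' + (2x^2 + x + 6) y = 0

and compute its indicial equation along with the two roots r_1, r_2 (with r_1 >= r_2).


Divide by x^2 to reach normal form y'' + P_1(x) y' + P_2(x) y = 0 with P_1(x) = 3 - 4/x and P_2(x) = 2 + 1/x + 6/x^2.
x = 0 is a singular point because the y'-coefficient 3 - 4/x has a pole at x = 0 and the y-coefficient 2 + 1/x + 6/x^2 has a pole at x = 0.
It is a regular singular point because x P_1(x) = p(x) = 3x - 4 and x^2 P_2(x) = q(x) = 2x^2 + x + 6 are polynomials, hence analytic at x = 0.
p(0) = -4,  q(0) = 6.
Indicial equation: r(r-1) + p(0) r + q(0) = 0, i.e. r^2 + (p(0) - 1) r + q(0) = 0, i.e. r^2 - 5 r + 6 = 0.
Discriminant: (-5)^2 - 4(6) = 1, so r = (5 ± 1)/2.
Solving: r_1 = 3, r_2 = 2.

indicial: r^2 - 5 r + 6 = 0; roots r_1 = 3, r_2 = 2


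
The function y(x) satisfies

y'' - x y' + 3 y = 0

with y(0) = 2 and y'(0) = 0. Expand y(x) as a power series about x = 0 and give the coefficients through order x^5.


Ansatz: y(x) = sum_{n>=0} a_n x^n, so y'(x) = sum_{n>=1} n a_n x^(n-1) and y''(x) = sum_{n>=2} n(n-1) a_n x^(n-2).
Substitute into P(x) y'' + Q(x) y' + R(x) y = 0 with P(x) = 1, Q(x) = -x, R(x) = 3, and match powers of x.
Initial conditions: a_0 = 2, a_1 = 0.
Setting the coefficient of each power of x to zero and solving order by order (substituting the coefficients already found):
  x^0: 2 a_2 + 3 a_0 = 0  ->  2 a_2 = -3 a_0 = -6  ->  a_2 = -3
  x^1: 6 a_3 + 2 a_1 = 0  ->  6 a_3 = -2 a_1 = 0  ->  a_3 = 0
  x^2: 12 a_4 + a_2 = 0  ->  12 a_4 = -a_2 = 3  ->  a_4 = 1/4
  x^3: 20 a_5 = 0  ->  a_5 = 0
Truncated series: y(x) = 2 - 3 x^2 + (1/4) x^4 + O(x^6).

a_0 = 2; a_1 = 0; a_2 = -3; a_3 = 0; a_4 = 1/4; a_5 = 0


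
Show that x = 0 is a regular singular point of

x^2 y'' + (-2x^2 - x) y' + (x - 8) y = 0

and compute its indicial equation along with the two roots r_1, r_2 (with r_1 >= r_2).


Divide by x^2 to reach normal form y'' + P_1(x) y' + P_2(x) y = 0 with P_1(x) = -2 - 1/x and P_2(x) = 1/x - 8/x^2.
x = 0 is a singular point because the y'-coefficient -2 - 1/x has a pole at x = 0 and the y-coefficient 1/x - 8/x^2 has a pole at x = 0.
It is a regular singular point because x P_1(x) = p(x) = -2x - 1 and x^2 P_2(x) = q(x) = x - 8 are polynomials, hence analytic at x = 0.
p(0) = -1,  q(0) = -8.
Indicial equation: r(r-1) + p(0) r + q(0) = 0, i.e. r^2 + (p(0) - 1) r + q(0) = 0, i.e. r^2 - 2 r - 8 = 0.
Discriminant: (-2)^2 - 4(-8) = 36, so r = (2 ± 6)/2.
Solving: r_1 = 4, r_2 = -2.

indicial: r^2 - 2 r - 8 = 0; roots r_1 = 4, r_2 = -2


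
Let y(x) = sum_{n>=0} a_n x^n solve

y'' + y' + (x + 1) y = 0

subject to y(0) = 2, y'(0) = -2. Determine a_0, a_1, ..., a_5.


Ansatz: y(x) = sum_{n>=0} a_n x^n, so y'(x) = sum_{n>=1} n a_n x^(n-1) and y''(x) = sum_{n>=2} n(n-1) a_n x^(n-2).
Substitute into P(x) y'' + Q(x) y' + R(x) y = 0 with P(x) = 1, Q(x) = 1, R(x) = x + 1, and match powers of x.
Initial conditions: a_0 = 2, a_1 = -2.
Setting the coefficient of each power of x to zero and solving order by order (substituting the coefficients already found):
  x^0: 2 a_2 + a_1 + a_0 = 0  ->  2 a_2 = -a_1 - a_0 = 0  ->  a_2 = 0
  x^1: 6 a_3 + 2 a_2 + a_1 + a_0 = 0  ->  6 a_3 = -2 a_2 - a_1 - a_0 = 0  ->  a_3 = 0
  x^2: 12 a_4 + 3 a_3 + a_2 + a_1 = 0  ->  12 a_4 = -3 a_3 - a_2 - a_1 = 2  ->  a_4 = 1/6
  x^3: 20 a_5 + 4 a_4 + a_3 + a_2 = 0  ->  20 a_5 = -4 a_4 - a_3 - a_2 = -2/3  ->  a_5 = -1/30
Truncated series: y(x) = 2 - 2 x + (1/6) x^4 - (1/30) x^5 + O(x^6).

a_0 = 2; a_1 = -2; a_2 = 0; a_3 = 0; a_4 = 1/6; a_5 = -1/30


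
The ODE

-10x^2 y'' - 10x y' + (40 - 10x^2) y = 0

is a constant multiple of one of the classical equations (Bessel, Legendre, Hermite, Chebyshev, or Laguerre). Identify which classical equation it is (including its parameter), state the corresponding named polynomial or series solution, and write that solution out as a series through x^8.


All three coefficients share the factor -10; dividing through by -10 gives  x^2 y'' + x y' + (x^2 - 4) y = 0.
This matches the Bessel equation x^2 y'' + x y' + (x^2 - nu^2) y = 0 with nu^2 = 4, so nu = 2; the solution bounded at x = 0 is J_2(x).
Frobenius at x = 0: indicial roots ±nu; for r = nu the recurrence k(k + 2nu) c_k = -c_{k-2} gives the standard series J_nu(x) = sum_{k>=0} (-1)^k / (k! (k+nu)!) (x/2)^(2k+nu). Evaluate the first 4 terms:
  k = 0: (-1)^0 / (0! * 2! * 2^2) x^2 = 1/(1*2*4) x^2 = (1/8) x^2
  k = 1: (-1)^1 / (1! * 3! * 2^4) x^4 = -1/(1*6*16) x^4 = (-1/96) x^4
  k = 2: (-1)^2 / (2! * 4! * 2^6) x^6 = 1/(2*24*64) x^6 = (1/3072) x^6
  k = 3: (-1)^3 / (3! * 5! * 2^8) x^8 = -1/(6*120*256) x^8 = (-1/184320) x^8
Hence J_2(x) = -x^8/184320 + x^6/3072 - x^4/96 + x^2/8 + ....

J_2(x); series = -x^8/184320 + x^6/3072 - x^4/96 + x^2/8


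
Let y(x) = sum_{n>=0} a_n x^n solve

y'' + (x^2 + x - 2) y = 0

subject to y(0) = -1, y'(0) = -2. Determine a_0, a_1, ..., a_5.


Ansatz: y(x) = sum_{n>=0} a_n x^n, so y'(x) = sum_{n>=1} n a_n x^(n-1) and y''(x) = sum_{n>=2} n(n-1) a_n x^(n-2).
Substitute into P(x) y'' + Q(x) y' + R(x) y = 0 with P(x) = 1, Q(x) = 0, R(x) = x^2 + x - 2, and match powers of x.
Initial conditions: a_0 = -1, a_1 = -2.
Setting the coefficient of each power of x to zero and solving order by order (substituting the coefficients already found):
  x^0: 2 a_2 - 2 a_0 = 0  ->  2 a_2 = 2 a_0 = -2  ->  a_2 = -1
  x^1: 6 a_3 - 2 a_1 + a_0 = 0  ->  6 a_3 = 2 a_1 - a_0 = -3  ->  a_3 = -1/2
  x^2: 12 a_4 - 2 a_2 + a_1 + a_0 = 0  ->  12 a_4 = 2 a_2 - a_1 - a_0 = 1  ->  a_4 = 1/12
  x^3: 20 a_5 - 2 a_3 + a_2 + a_1 = 0  ->  20 a_5 = 2 a_3 - a_2 - a_1 = 2  ->  a_5 = 1/10
Truncated series: y(x) = -1 - 2 x - x^2 - (1/2) x^3 + (1/12) x^4 + (1/10) x^5 + O(x^6).

a_0 = -1; a_1 = -2; a_2 = -1; a_3 = -1/2; a_4 = 1/12; a_5 = 1/10


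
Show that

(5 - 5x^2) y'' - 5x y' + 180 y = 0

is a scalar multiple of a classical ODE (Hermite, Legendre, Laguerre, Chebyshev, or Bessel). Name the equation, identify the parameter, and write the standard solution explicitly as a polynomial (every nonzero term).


All three coefficients share the factor 5; dividing through by 5 gives  (1 - x^2) y'' - x y' + 36 y = 0.
This matches the Chebyshev equation (1 - x^2) y'' - x y' + n^2 y = 0 (note the -x y' term, not -2x y') with n^2 = 36, so n = 6; the polynomial solution is T_6(x).
With y = sum_k a_k x^k, matching x^k gives (k+2)(k+1) a_{k+2} = (k^2 - n^2) a_k = (k - 6)(k + 6) a_k. The right side vanishes at k = 6, so the series with the parity of 6 terminates at degree 6.
Standard normalization: leading coefficient of T_n is 2^(n-1), so a_6 = 2^5 = 32. Work downward with a_k = (k+1)(k+2) a_{k+2} / ((k - 6)(k + 6)):
  a_4 = (5)(6)(32) / ((4 - 6)(4 + 6)) = 960/(-20) = -48
  a_2 = (3)(4)(-48) / ((2 - 6)(2 + 6)) = -576/(-32) = 18
  a_0 = (1)(2)(18) / ((0 - 6)(0 + 6)) = 36/(-36) = -1
Hence T_6(x) = 32 x^6 - 48 x^4 + 18 x^2 - 1.

T_6(x); series = 32 x^6 - 48 x^4 + 18 x^2 - 1


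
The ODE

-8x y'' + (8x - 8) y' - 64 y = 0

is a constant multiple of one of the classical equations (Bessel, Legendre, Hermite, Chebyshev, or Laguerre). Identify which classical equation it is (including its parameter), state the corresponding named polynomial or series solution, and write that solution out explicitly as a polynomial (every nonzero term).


All three coefficients share the factor -8; dividing through by -8 gives  x y'' + (1 - x) y' + 8 y = 0.
This matches the Laguerre equation x y'' + (1 - x) y' + n y = 0 with n = 8; the polynomial solution is L_8(x).
With y = sum_k a_k x^k, matching x^k gives (k+1)k a_{k+1} + (k+1) a_{k+1} - k a_k + n a_k = 0, i.e. (k+1)^2 a_{k+1} = (k - n) a_k = (k - 8) a_k. The right side vanishes at k = 8, so the series terminates at degree 8.
Standard normalization L_n(0) = 1 gives a_0 = 1. Work upward with a_{k+1} = (k - 8) a_k / (k+1)^2:
  a_1 = (0 - 8)(1) / 1^2 = -8/1 = -8
  a_2 = (1 - 8)(-8) / 2^2 = 56/4 = 14
  a_3 = (2 - 8)(14) / 3^2 = -84/9 = -28/3
  a_4 = (3 - 8)(-28/3) / 4^2 = (140/3)/16 = 35/12
  a_5 = (4 - 8)(35/12) / 5^2 = (-35/3)/25 = -7/15
  a_6 = (5 - 8)(-7/15) / 6^2 = (7/5)/36 = 7/180
  a_7 = (6 - 8)(7/180) / 7^2 = (-7/90)/49 = -1/630
  a_8 = (7 - 8)(-1/630) / 8^2 = (1/630)/64 = 1/40320
Hence L_8(x) = x^8/40320 - x^7/630 + 7 x^6/180 - 7 x^5/15 + 35 x^4/12 - 28 x^3/3 + 14 x^2 - 8 x + 1.

L_8(x); series = x^8/40320 - x^7/630 + 7 x^6/180 - 7 x^5/15 + 35 x^4/12 - 28 x^3/3 + 14 x^2 - 8 x + 1


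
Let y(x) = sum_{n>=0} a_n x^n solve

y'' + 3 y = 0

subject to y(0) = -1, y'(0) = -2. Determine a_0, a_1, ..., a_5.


Ansatz: y(x) = sum_{n>=0} a_n x^n, so y'(x) = sum_{n>=1} n a_n x^(n-1) and y''(x) = sum_{n>=2} n(n-1) a_n x^(n-2).
Substitute into P(x) y'' + Q(x) y' + R(x) y = 0 with P(x) = 1, Q(x) = 0, R(x) = 3, and match powers of x.
Initial conditions: a_0 = -1, a_1 = -2.
Setting the coefficient of each power of x to zero and solving order by order (substituting the coefficients already found):
  x^0: 2 a_2 + 3 a_0 = 0  ->  2 a_2 = -3 a_0 = 3  ->  a_2 = 3/2
  x^1: 6 a_3 + 3 a_1 = 0  ->  6 a_3 = -3 a_1 = 6  ->  a_3 = 1
  x^2: 12 a_4 + 3 a_2 = 0  ->  12 a_4 = -3 a_2 = -9/2  ->  a_4 = -3/8
  x^3: 20 a_5 + 3 a_3 = 0  ->  20 a_5 = -3 a_3 = -3  ->  a_5 = -3/20
Truncated series: y(x) = -1 - 2 x + (3/2) x^2 + x^3 - (3/8) x^4 - (3/20) x^5 + O(x^6).

a_0 = -1; a_1 = -2; a_2 = 3/2; a_3 = 1; a_4 = -3/8; a_5 = -3/20


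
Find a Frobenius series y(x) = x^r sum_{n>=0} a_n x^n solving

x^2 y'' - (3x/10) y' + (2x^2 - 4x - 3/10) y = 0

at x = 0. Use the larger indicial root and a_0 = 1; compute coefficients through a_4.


Write in Frobenius form y'' + (p(x)/x) y' + (q(x)/x^2) y = 0:
  p(x) = -3/10,  q(x) = 2x^2 - 4x - 3/10.
Indicial equation: r(r-1) + (-3/10) r + (-3/10) = 0 -> roots r_1 = 3/2, r_2 = -1/5.
Take r = r_1 = 3/2. Let y(x) = x^r sum_{n>=0} a_n x^n with a_0 = 1.
Substitute y = x^r sum a_n x^n and match x^{r+n}. The recurrence is
  D(n) a_n - 4 a_{n-1} + 2 a_{n-2} = 0,  where D(n) = (r+n)(r+n-1) + (-3/10)(r+n) + (-3/10).
  a_n = [4 a_{n-1} - 2 a_{n-2}] / D(n).
Since the indicial polynomial factors as (r - r_1)(r - r_2), D(n) = (r_1 + n - r_1)(r_1 + n - r_2) = n(n + 17/10).
Evaluating step by step (a_0 = 1):
  n = 1: D(1) = 1(1 + 17/10) = 27/10; numerator = 4(1) = 4; a_1 = (4)/(27/10) = 40/27
  n = 2: D(2) = 2(2 + 17/10) = 37/5; numerator = 4(40/27) - 2(1) = 106/27; a_2 = (106/27)/(37/5) = 530/999
  n = 3: D(3) = 3(3 + 17/10) = 141/10; numerator = 4(530/999) - 2(40/27) = -280/333; a_3 = (-280/333)/(141/10) = -2800/46953
  n = 4: D(4) = 4(4 + 17/10) = 114/5; numerator = 4(-2800/46953) - 2(530/999) = -2260/1739; a_4 = (-2260/1739)/(114/5) = -5650/99123

r = 3/2; a_0 = 1; a_1 = 40/27; a_2 = 530/999; a_3 = -2800/46953; a_4 = -5650/99123


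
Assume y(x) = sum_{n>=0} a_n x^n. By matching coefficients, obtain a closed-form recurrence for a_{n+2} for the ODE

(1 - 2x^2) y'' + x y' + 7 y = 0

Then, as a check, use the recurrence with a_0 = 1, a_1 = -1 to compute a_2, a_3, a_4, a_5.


Substitute y = sum_n a_n x^n.
(1 - 2 x^2) y'' contributes (n+2)(n+1) a_{n+2} - 2 n(n-1) a_n at x^n.
x y'(x) contributes n a_n at x^n.
7 y(x) contributes 7 a_n at x^n.
Matching x^n: (n+2)(n+1) a_{n+2} + (-2 n(n-1) + n + 7) a_n = 0.
Thus a_{n+2} = (2 n(n-1) - n - 7) / ((n+1)(n+2)) * a_n.

Check with a_0 = 1, a_1 = -1 (apply the recurrence for n = 0, 1, 2, 3): a_0 = 1, a_1 = -1, a_2 = -7/2, a_3 = 4/3, a_4 = 35/24, a_5 = 2/15.

a_(n+2) = (2 n(n-1) - n - 7) / ((n+1)(n+2)) * a_n; check: a_0 = 1, a_1 = -1, a_2 = -7/2, a_3 = 4/3, a_4 = 35/24, a_5 = 2/15


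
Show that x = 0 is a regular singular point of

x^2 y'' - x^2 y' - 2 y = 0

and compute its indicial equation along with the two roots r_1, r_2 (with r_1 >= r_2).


Divide by x^2 to reach normal form y'' + P_1(x) y' + P_2(x) y = 0 with P_1(x) = -1 and P_2(x) = -2/x^2.
x = 0 is a singular point because the y-coefficient -2/x^2 has a pole at x = 0.
It is a regular singular point because x P_1(x) = p(x) = -x and x^2 P_2(x) = q(x) = -2 are polynomials, hence analytic at x = 0.
p(0) = 0,  q(0) = -2.
Indicial equation: r(r-1) + p(0) r + q(0) = 0, i.e. r^2 + (p(0) - 1) r + q(0) = 0, i.e. r^2 - 1 r - 2 = 0.
Discriminant: (-1)^2 - 4(-2) = 9, so r = (1 ± 3)/2.
Solving: r_1 = 2, r_2 = -1.

indicial: r^2 - 1 r - 2 = 0; roots r_1 = 2, r_2 = -1


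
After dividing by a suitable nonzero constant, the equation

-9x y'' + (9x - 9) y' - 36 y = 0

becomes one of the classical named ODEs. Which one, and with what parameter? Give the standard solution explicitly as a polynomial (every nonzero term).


All three coefficients share the factor -9; dividing through by -9 gives  x y'' + (1 - x) y' + 4 y = 0.
This matches the Laguerre equation x y'' + (1 - x) y' + n y = 0 with n = 4; the polynomial solution is L_4(x).
With y = sum_k a_k x^k, matching x^k gives (k+1)k a_{k+1} + (k+1) a_{k+1} - k a_k + n a_k = 0, i.e. (k+1)^2 a_{k+1} = (k - n) a_k = (k - 4) a_k. The right side vanishes at k = 4, so the series terminates at degree 4.
Standard normalization L_n(0) = 1 gives a_0 = 1. Work upward with a_{k+1} = (k - 4) a_k / (k+1)^2:
  a_1 = (0 - 4)(1) / 1^2 = -4/1 = -4
  a_2 = (1 - 4)(-4) / 2^2 = 12/4 = 3
  a_3 = (2 - 4)(3) / 3^2 = -6/9 = -2/3
  a_4 = (3 - 4)(-2/3) / 4^2 = (2/3)/16 = 1/24
Hence L_4(x) = x^4/24 - 2 x^3/3 + 3 x^2 - 4 x + 1.

L_4(x); series = x^4/24 - 2 x^3/3 + 3 x^2 - 4 x + 1


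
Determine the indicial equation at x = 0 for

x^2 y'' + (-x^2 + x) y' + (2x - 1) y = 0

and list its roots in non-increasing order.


Divide by x^2 to reach normal form y'' + P_1(x) y' + P_2(x) y = 0 with P_1(x) = -1 + 1/x and P_2(x) = 2/x - 1/x^2.
x = 0 is a singular point because the y'-coefficient -1 + 1/x has a pole at x = 0 and the y-coefficient 2/x - 1/x^2 has a pole at x = 0.
It is a regular singular point because x P_1(x) = p(x) = 1 - x and x^2 P_2(x) = q(x) = 2x - 1 are polynomials, hence analytic at x = 0.
p(0) = 1,  q(0) = -1.
Indicial equation: r(r-1) + p(0) r + q(0) = 0, i.e. r^2 + (p(0) - 1) r + q(0) = 0, i.e. r^2 - 1 = 0.
Discriminant: (0)^2 - 4(-1) = 4, so r = (0 ± 2)/2.
Solving: r_1 = 1, r_2 = -1.

indicial: r^2 - 1 = 0; roots r_1 = 1, r_2 = -1


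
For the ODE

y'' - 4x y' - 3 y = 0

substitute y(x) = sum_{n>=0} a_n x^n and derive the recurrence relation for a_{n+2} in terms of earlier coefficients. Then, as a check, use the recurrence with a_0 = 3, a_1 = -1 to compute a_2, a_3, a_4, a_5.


Substitute y = sum_n a_n x^n.
y''(x) has coefficient (n+2)(n+1) a_{n+2} at x^n;
-4 x y'(x) has coefficient -4 n a_n at x^n (shift);
-3 y(x) has coefficient -3 a_n at x^n.
Matching x^n: (n+2)(n+1) a_{n+2} + (-4n - 3) a_n = 0.
Thus a_{n+2} = (4n + 3) / ((n+1)(n+2)) * a_n.

Check with a_0 = 3, a_1 = -1 (apply the recurrence for n = 0, 1, 2, 3): a_0 = 3, a_1 = -1, a_2 = 9/2, a_3 = -7/6, a_4 = 33/8, a_5 = -7/8.

a_(n+2) = (4n + 3) / ((n+1)(n+2)) * a_n; check: a_0 = 3, a_1 = -1, a_2 = 9/2, a_3 = -7/6, a_4 = 33/8, a_5 = -7/8


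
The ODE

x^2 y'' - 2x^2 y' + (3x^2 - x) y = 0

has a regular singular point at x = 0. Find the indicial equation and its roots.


Divide by x^2 to reach normal form y'' + P_1(x) y' + P_2(x) y = 0 with P_1(x) = -2 and P_2(x) = 3 - 1/x.
x = 0 is a singular point because the y-coefficient 3 - 1/x has a pole at x = 0.
It is a regular singular point because x P_1(x) = p(x) = -2x and x^2 P_2(x) = q(x) = 3x^2 - x are polynomials, hence analytic at x = 0.
p(0) = 0,  q(0) = 0.
Indicial equation: r(r-1) + p(0) r + q(0) = 0, i.e. r^2 + (p(0) - 1) r + q(0) = 0, i.e. r^2 - 1 r = 0.
Discriminant: (-1)^2 - 4(0) = 1, so r = (1 ± 1)/2.
Solving: r_1 = 1, r_2 = 0.

indicial: r^2 - 1 r = 0; roots r_1 = 1, r_2 = 0


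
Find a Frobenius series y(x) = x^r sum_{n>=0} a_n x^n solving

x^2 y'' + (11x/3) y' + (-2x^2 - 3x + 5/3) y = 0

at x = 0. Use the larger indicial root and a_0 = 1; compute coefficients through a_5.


Write in Frobenius form y'' + (p(x)/x) y' + (q(x)/x^2) y = 0:
  p(x) = 11/3,  q(x) = -2x^2 - 3x + 5/3.
Indicial equation: r(r-1) + (11/3) r + (5/3) = 0 -> roots r_1 = -1, r_2 = -5/3.
Take r = r_1 = -1. Let y(x) = x^r sum_{n>=0} a_n x^n with a_0 = 1.
Substitute y = x^r sum a_n x^n and match x^{r+n}. The recurrence is
  D(n) a_n - 3 a_{n-1} - 2 a_{n-2} = 0,  where D(n) = (r+n)(r+n-1) + (11/3)(r+n) + (5/3).
  a_n = [3 a_{n-1} + 2 a_{n-2}] / D(n).
Since the indicial polynomial factors as (r - r_1)(r - r_2), D(n) = (r_1 + n - r_1)(r_1 + n - r_2) = n(n + 2/3).
Evaluating step by step (a_0 = 1):
  n = 1: D(1) = 1(1 + 2/3) = 5/3; numerator = 3(1) = 3; a_1 = (3)/(5/3) = 9/5
  n = 2: D(2) = 2(2 + 2/3) = 16/3; numerator = 3(9/5) + 2(1) = 37/5; a_2 = (37/5)/(16/3) = 111/80
  n = 3: D(3) = 3(3 + 2/3) = 11; numerator = 3(111/80) + 2(9/5) = 621/80; a_3 = (621/80)/(11) = 621/880
  n = 4: D(4) = 4(4 + 2/3) = 56/3; numerator = 3(621/880) + 2(111/80) = 861/176; a_4 = (861/176)/(56/3) = 369/1408
  n = 5: D(5) = 5(5 + 2/3) = 85/3; numerator = 3(369/1408) + 2(621/880) = 15471/7040; a_5 = (15471/7040)/(85/3) = 46413/598400

r = -1; a_0 = 1; a_1 = 9/5; a_2 = 111/80; a_3 = 621/880; a_4 = 369/1408; a_5 = 46413/598400
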